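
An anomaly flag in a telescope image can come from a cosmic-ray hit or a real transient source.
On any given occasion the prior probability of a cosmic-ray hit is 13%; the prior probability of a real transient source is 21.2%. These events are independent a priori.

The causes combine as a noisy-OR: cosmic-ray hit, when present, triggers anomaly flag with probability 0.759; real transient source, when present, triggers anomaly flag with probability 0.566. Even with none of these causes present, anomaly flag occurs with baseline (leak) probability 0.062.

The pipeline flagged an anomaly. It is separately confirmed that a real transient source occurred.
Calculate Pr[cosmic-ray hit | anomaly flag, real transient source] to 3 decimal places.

Under noisy-OR, P(anomaly flag | causes) = 1 − (1−0.062)·∏(1−qᵢ) over the active causes.
For the numerator, keep only cosmic-ray hit=true terms: 0.901891·0.13 = 0.117246
Normalizer over all consistent configurations: 0.592908·0.87 + 0.901891·0.13 = 0.633076
P(cosmic-ray hit | anomaly flag, real transient source) = 0.117246/0.633076 ≈ 0.185

Pr[cosmic-ray hit | anomaly flag, real transient source] ≈ 0.185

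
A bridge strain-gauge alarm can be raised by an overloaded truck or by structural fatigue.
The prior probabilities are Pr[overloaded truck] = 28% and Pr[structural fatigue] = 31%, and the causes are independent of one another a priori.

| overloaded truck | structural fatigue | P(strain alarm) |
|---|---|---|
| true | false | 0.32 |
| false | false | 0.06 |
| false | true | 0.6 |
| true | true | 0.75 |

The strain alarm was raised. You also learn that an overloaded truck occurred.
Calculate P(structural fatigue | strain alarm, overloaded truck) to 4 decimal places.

P(structural fatigue | strain alarm, overloaded truck) ≈ 0.5129

Sum P(strain alarm|·) weighted by the priors over both values of structural fatigue:
  P(strain alarm | overloaded truck) = 0.32*0.69 + 0.75*0.31
        = 0.220800 + 0.232500 = 0.453300
Configurations with structural fatigue contribute 0.232500, so
  P(structural fatigue | strain alarm, overloaded truck) = 0.232500 / 0.453300 ≈ 0.5129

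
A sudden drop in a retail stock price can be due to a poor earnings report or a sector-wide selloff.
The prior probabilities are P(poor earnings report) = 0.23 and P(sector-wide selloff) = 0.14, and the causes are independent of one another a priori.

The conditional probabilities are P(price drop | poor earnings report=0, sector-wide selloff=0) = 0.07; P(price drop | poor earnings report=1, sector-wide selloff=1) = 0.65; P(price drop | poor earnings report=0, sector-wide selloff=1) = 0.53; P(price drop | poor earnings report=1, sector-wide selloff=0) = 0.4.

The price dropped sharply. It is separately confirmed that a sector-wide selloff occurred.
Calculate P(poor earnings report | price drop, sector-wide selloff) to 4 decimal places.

P(poor earnings report | price drop, sector-wide selloff) ≈ 0.2681

P(price drop | sector-wide selloff) = 0.53*0.77 + 0.65*0.23 = 0.408100 + 0.149500 = 0.557600
Restricting to configurations with poor earnings report present: 0.65*0.23 = 0.149500.
P(poor earnings report | price drop, sector-wide selloff) = 0.149500 / 0.557600 ≈ 0.2681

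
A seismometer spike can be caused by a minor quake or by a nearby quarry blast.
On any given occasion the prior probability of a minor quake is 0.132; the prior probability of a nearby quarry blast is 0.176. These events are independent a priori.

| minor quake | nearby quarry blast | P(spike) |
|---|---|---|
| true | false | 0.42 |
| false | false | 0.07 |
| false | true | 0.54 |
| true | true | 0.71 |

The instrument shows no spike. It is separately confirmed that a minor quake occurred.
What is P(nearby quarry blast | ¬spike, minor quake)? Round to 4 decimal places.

P(nearby quarry blast | ¬spike, minor quake) ≈ 0.0965

For the numerator, keep only nearby quarry blast=true terms: 0.29×0.176 = 0.051040
Normalizer over all consistent configurations: 0.58×0.824 + 0.29×0.176 = 0.528960
P(nearby quarry blast | ¬spike, minor quake) = 0.051040/0.528960 ≈ 0.0965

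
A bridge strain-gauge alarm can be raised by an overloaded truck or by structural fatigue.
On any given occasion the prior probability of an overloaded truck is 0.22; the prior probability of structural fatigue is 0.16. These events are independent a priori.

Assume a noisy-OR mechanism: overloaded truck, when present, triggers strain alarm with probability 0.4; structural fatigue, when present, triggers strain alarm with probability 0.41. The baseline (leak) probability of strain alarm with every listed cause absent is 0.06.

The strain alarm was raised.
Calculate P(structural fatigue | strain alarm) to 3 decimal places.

P(structural fatigue | strain alarm) ≈ 0.397

Under noisy-OR, P(strain alarm | causes) = 1 − (1−0.06)·∏(1−qᵢ) over the active causes.
By total probability over the 4 (overloaded truck, structural fatigue) configurations:
  P(strain alarm) = 0.06·0.78·0.84 + 0.4454·0.78·0.16 + 0.436·0.22·0.84 + 0.66724·0.22·0.16
        = 0.039312 + 0.055586 + 0.080573 + 0.023487 = 0.198958
Configurations with structural fatigue contribute 0.079073, so
  P(structural fatigue | strain alarm) = 0.079073 / 0.198958 ≈ 0.397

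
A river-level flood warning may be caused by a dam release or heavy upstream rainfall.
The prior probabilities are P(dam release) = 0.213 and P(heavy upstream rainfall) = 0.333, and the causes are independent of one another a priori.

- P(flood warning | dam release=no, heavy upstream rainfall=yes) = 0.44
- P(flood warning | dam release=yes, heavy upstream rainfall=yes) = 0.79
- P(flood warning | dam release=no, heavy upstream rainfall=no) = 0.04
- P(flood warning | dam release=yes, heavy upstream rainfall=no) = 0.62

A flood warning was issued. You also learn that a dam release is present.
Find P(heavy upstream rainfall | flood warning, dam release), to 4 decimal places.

P(flood warning | dam release) = 0.62×0.667 + 0.79×0.333 = 0.413540 + 0.263070 = 0.676610
Of this, 0.263070 comes from 0.79×0.333 (the heavy upstream rainfall=true cases).
So P(heavy upstream rainfall | flood warning, dam release) = 0.263070/0.676610 ≈ 0.3888.

P(heavy upstream rainfall | flood warning, dam release) ≈ 0.3888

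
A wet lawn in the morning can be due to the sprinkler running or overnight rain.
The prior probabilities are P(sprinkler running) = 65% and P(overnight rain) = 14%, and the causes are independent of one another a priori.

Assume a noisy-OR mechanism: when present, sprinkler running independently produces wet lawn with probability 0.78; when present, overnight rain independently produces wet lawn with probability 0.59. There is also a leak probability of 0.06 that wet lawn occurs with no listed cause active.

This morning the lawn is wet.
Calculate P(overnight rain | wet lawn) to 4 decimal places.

Under noisy-OR, P(wet lawn | causes) = 1 − (1−0.06)·∏(1−qᵢ) over the active causes.
Enumerate the 4 (sprinkler running, overnight rain) configurations and weight by the priors:
  P(wet lawn) = 0.06·0.35·0.86 + 0.6146·0.35·0.14 + 0.7932·0.65·0.86 + 0.915212·0.65·0.14
        = 0.018060 + 0.030115 + 0.443399 + 0.083284 = 0.574858
Keeping only the overnight rain-present terms gives 0.113399, so
  P(overnight rain | wet lawn) = 0.113399 / 0.574858 ≈ 0.1973

P(overnight rain | wet lawn) ≈ 0.1973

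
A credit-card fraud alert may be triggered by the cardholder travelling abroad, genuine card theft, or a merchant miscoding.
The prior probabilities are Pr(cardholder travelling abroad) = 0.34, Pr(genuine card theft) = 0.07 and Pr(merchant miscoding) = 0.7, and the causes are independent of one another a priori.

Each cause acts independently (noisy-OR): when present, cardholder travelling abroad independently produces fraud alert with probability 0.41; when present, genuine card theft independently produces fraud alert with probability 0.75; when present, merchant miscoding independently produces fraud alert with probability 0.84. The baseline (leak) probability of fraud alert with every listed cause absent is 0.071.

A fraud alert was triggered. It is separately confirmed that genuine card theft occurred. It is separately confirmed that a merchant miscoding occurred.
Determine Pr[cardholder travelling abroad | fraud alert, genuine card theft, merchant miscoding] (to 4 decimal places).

Pr[cardholder travelling abroad | fraud alert, genuine card theft, merchant miscoding] ≈ 0.3435

Under noisy-OR, P(fraud alert | causes) = 1 − (1−0.071)·∏(1−qᵢ) over the active causes.
P(fraud alert | genuine card theft, merchant miscoding) = 0.96284×0.66 + 0.978076×0.34 = 0.635474 + 0.332546 = 0.968020
Of this, 0.332546 comes from 0.978076×0.34 (the cardholder travelling abroad=true cases).
Hence the posterior is 0.332546/0.968020 ≈ 0.3435.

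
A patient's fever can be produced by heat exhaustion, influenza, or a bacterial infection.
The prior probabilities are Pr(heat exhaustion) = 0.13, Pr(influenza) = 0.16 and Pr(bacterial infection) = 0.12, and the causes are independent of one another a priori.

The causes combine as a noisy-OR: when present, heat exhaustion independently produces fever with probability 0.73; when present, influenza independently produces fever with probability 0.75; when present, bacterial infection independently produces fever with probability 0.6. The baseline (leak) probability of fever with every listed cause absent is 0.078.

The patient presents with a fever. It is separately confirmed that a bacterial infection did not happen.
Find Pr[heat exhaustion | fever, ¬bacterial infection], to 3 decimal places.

Under noisy-OR, P(fever | causes) = 1 − (1−0.078)·∏(1−qᵢ) over the active causes.
By total probability over the 4 (heat exhaustion, influenza) configurations:
  P(fever | ¬bacterial infection) = 0.078×0.87×0.84 + 0.7695×0.87×0.16 + 0.75106×0.13×0.84 + 0.937765×0.13×0.16
        = 0.057002 + 0.107114 + 0.082016 + 0.019506 = 0.265638
Configurations with heat exhaustion contribute 0.101522, so
  P(heat exhaustion | fever, ¬bacterial infection) = 0.101522 / 0.265638 ≈ 0.382

Pr[heat exhaustion | fever, ¬bacterial infection] ≈ 0.382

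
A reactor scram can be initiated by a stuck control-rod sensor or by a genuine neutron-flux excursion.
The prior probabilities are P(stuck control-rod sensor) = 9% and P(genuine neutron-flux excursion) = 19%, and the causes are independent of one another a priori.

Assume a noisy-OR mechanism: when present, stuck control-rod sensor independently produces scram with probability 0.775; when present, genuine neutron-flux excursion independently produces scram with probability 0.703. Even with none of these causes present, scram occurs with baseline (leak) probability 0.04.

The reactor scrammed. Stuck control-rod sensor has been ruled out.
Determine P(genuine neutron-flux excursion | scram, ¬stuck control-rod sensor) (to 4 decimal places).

Under noisy-OR, P(scram | causes) = 1 − (1−0.04)·∏(1−qᵢ) over the active causes.
P(scram | ¬stuck control-rod sensor) = 0.04×0.81 + 0.71488×0.19 = 0.032400 + 0.135827 = 0.168227
Of this, 0.135827 comes from 0.71488×0.19 (the genuine neutron-flux excursion=true cases).
P(genuine neutron-flux excursion | scram, ¬stuck control-rod sensor) = 0.135827 / 0.168227 ≈ 0.8074

P(genuine neutron-flux excursion | scram, ¬stuck control-rod sensor) ≈ 0.8074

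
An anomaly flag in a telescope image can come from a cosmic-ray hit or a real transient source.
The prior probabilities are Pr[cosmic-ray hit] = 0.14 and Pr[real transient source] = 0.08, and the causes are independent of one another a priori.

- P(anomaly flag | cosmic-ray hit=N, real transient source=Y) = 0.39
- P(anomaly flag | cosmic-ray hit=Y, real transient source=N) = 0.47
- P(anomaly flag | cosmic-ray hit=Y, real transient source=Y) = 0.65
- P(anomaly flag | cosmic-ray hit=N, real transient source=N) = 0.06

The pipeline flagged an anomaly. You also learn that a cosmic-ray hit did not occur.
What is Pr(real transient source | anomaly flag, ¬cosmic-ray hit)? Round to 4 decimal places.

Pr(real transient source | anomaly flag, ¬cosmic-ray hit) ≈ 0.3611

P(anomaly flag | ¬cosmic-ray hit) = 0.06×0.92 + 0.39×0.08 = 0.055200 + 0.031200 = 0.086400
Of this, 0.031200 comes from 0.39×0.08 (the real transient source=true cases).
So P(real transient source | anomaly flag, ¬cosmic-ray hit) = 0.031200/0.086400 ≈ 0.3611.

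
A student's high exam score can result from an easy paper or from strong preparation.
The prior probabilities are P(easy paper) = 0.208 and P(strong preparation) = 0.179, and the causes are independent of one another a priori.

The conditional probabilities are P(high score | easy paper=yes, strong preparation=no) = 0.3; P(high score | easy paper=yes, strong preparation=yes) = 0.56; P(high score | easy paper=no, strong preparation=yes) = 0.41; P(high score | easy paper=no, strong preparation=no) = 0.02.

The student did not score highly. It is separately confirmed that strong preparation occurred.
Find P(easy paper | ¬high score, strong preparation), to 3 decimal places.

Sum P(¬high score|·) weighted by the priors over both values of easy paper:
  P(¬high score | strong preparation) = 0.59×0.792 + 0.44×0.208
        = 0.467280 + 0.091520 = 0.558800
The terms with easy paper present sum to 0.091520, so
  P(easy paper | ¬high score, strong preparation) = 0.091520 / 0.558800 ≈ 0.164

P(easy paper | ¬high score, strong preparation) ≈ 0.164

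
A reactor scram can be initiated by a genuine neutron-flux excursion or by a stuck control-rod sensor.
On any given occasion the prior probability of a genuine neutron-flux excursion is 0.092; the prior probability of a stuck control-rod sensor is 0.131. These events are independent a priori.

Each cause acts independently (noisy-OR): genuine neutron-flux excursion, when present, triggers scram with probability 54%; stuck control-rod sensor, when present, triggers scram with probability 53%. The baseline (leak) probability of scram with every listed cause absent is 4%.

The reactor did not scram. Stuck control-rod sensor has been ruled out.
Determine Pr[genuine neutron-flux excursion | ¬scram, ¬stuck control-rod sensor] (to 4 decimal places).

Pr[genuine neutron-flux excursion | ¬scram, ¬stuck control-rod sensor] ≈ 0.0445

Under noisy-OR, P(scram | causes) = 1 − (1−0.04)·∏(1−qᵢ) over the active causes.
P(¬scram | ¬stuck control-rod sensor) = 0.96*0.908 + 0.4416*0.092 = 0.871680 + 0.040627 = 0.912307
Restricting to configurations with genuine neutron-flux excursion present: 0.4416*0.092 = 0.040627.
So P(genuine neutron-flux excursion | ¬scram, ¬stuck control-rod sensor) = 0.040627/0.912307 ≈ 0.0445.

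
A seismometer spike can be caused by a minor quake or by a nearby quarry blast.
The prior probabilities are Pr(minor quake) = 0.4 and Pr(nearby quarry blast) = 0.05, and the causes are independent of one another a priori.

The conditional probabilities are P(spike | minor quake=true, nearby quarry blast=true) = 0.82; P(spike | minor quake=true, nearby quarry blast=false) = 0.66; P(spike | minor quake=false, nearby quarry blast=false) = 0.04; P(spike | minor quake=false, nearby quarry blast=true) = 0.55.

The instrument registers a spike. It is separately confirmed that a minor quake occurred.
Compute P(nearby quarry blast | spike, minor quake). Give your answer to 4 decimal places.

P(nearby quarry blast | spike, minor quake) ≈ 0.0614

P(spike | minor quake) = 0.66·0.95 + 0.82·0.05 = 0.627000 + 0.041000 = 0.668000
Of this, 0.041000 comes from 0.82·0.05 (the nearby quarry blast=true cases).
P(nearby quarry blast | spike, minor quake) = 0.041000 / 0.668000 ≈ 0.0614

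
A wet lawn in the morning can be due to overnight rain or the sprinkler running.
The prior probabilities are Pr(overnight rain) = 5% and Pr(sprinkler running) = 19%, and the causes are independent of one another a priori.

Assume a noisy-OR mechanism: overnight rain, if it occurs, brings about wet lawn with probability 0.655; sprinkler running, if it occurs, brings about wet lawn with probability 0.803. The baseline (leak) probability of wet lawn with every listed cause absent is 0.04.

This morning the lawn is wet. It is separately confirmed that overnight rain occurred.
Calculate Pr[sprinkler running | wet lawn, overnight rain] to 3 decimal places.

Under noisy-OR, P(wet lawn | causes) = 1 − (1−0.04)·∏(1−qᵢ) over the active causes.
Numerator (weight on configurations with sprinkler running): 0.934754*0.19 = 0.177603
Normalizer over all consistent configurations: 0.6688*0.81 + 0.934754*0.19 = 0.719331
P(sprinkler running | wet lawn, overnight rain) = 0.177603/0.719331 ≈ 0.247

Pr[sprinkler running | wet lawn, overnight rain] ≈ 0.247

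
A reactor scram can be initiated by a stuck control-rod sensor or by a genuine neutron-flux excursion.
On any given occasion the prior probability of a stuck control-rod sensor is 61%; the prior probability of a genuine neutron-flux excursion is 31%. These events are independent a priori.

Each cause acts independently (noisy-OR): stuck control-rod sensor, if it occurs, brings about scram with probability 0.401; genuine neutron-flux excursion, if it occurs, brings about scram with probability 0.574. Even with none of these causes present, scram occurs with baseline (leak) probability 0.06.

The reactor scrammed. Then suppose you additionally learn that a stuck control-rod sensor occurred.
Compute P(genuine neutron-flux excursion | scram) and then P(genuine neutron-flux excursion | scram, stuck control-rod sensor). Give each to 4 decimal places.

P(genuine neutron-flux excursion | scram) ≈ 0.5194; P(genuine neutron-flux excursion | scram, stuck control-rod sensor) ≈ 0.4387

Under noisy-OR, P(scram | causes) = 1 − (1−0.06)·∏(1−qᵢ) over the active causes.
For the numerator, keep only genuine neutron-flux excursion=true terms: 0.072487 + 0.143742 = 0.216229
The normalizing constant is 0.06*0.39*0.69 + 0.59956*0.39*0.31 + 0.43694*0.61*0.69 + 0.760136*0.61*0.31 = 0.416283
Posterior = 0.216229 / 0.416283 ≈ 0.5194

Now condition on the additional information:
P(scram | stuck control-rod sensor) = 0.43694·0.69 + 0.760136·0.31 = 0.301489 + 0.235642 = 0.537131
Restricting to configurations with genuine neutron-flux excursion present: 0.760136·0.31 = 0.235642.
So P(genuine neutron-flux excursion | scram, stuck control-rod sensor) = 0.235642/0.537131 ≈ 0.4387.
This is intercausal reasoning (explaining away): once stuck control-rod sensor accounts for the scram, genuine neutron-flux excursion becomes less likely.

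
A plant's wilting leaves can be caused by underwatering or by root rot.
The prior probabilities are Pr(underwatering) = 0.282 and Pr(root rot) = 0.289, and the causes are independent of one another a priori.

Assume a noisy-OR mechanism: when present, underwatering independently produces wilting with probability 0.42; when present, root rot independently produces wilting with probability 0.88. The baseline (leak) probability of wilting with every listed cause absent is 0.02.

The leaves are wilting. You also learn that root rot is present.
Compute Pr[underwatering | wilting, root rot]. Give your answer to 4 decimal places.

Pr[underwatering | wilting, root rot] ≈ 0.2932

Under noisy-OR, P(wilting | causes) = 1 − (1−0.02)·∏(1−qᵢ) over the active causes.
P(wilting | root rot) = 0.8824*0.718 + 0.931792*0.282 = 0.633563 + 0.262765 = 0.896328
Of this, 0.262765 comes from 0.931792*0.282 (the underwatering=true cases).
P(underwatering | wilting, root rot) = 0.262765 / 0.896328 ≈ 0.2932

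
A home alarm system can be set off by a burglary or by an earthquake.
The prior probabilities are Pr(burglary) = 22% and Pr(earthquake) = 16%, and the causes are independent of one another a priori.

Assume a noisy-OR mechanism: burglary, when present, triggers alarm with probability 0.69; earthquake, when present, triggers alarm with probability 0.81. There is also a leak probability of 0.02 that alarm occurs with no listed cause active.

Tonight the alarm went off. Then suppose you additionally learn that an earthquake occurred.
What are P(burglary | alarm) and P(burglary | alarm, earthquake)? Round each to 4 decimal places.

P(burglary | alarm) ≈ 0.5853; P(burglary | alarm, earthquake) ≈ 0.2462

Under noisy-OR, P(alarm | causes) = 1 − (1−0.02)·∏(1−qᵢ) over the active causes.
P(alarm) = 0.02*0.78*0.84 + 0.8138*0.78*0.16 + 0.6962*0.22*0.84 + 0.942278*0.22*0.16 = 0.013104 + 0.101562 + 0.128658 + 0.033168 = 0.276492
Of this, 0.161826 comes from 0.128658 + 0.033168 (the burglary=true cases).
P(burglary | alarm) = 0.161826 / 0.276492 ≈ 0.5853

Now condition on the additional information:
P(alarm | earthquake) = 0.8138*0.78 + 0.942278*0.22 = 0.634764 + 0.207301 = 0.842065
Of this, 0.207301 comes from 0.942278*0.22 (the burglary=true cases).
So P(burglary | alarm, earthquake) = 0.207301/0.842065 ≈ 0.2462.
— earthquake explains away the evidence for burglary.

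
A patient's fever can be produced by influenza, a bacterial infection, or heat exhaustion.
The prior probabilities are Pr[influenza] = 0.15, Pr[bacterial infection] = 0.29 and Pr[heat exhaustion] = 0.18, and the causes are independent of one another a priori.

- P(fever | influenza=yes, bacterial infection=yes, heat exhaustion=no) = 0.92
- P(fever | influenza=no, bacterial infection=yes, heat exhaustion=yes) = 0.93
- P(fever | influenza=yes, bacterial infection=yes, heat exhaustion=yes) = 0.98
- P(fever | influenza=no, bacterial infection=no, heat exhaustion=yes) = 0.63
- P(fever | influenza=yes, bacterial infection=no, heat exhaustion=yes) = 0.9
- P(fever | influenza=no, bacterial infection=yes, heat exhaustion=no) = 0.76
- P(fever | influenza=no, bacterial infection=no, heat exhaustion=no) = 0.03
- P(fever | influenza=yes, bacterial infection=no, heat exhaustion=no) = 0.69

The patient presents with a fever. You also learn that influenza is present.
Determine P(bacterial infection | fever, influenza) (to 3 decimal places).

P(bacterial infection | fever, influenza) ≈ 0.343

Weight on bacterial infection=true, given the evidence: 0.218776 + 0.051156 = 0.269932
Denominator P(fever | influenza): 0.69*0.71*0.82 + 0.9*0.71*0.18 + 0.92*0.29*0.82 + 0.98*0.29*0.18 = 0.786670
Posterior = 0.269932 / 0.786670 ≈ 0.343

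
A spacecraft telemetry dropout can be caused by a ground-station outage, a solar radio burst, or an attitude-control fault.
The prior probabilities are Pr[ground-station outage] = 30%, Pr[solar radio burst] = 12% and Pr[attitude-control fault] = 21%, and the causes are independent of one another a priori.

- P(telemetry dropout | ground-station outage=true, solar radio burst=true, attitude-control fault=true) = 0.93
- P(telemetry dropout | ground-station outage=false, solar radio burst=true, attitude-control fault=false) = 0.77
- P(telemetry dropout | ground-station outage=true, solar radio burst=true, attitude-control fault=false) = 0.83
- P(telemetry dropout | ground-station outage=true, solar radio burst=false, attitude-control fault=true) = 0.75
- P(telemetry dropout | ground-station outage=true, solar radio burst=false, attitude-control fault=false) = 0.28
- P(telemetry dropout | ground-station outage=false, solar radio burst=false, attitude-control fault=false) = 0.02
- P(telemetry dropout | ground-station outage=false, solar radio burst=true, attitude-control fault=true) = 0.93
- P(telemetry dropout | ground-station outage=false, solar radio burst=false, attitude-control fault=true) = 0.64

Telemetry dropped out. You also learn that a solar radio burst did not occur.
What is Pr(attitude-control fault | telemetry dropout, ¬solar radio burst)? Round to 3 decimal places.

Pr(attitude-control fault | telemetry dropout, ¬solar radio burst) ≈ 0.646

P(telemetry dropout | ¬solar radio burst) = 0.02·0.7·0.79 + 0.64·0.7·0.21 + 0.28·0.3·0.79 + 0.75·0.3·0.21 = 0.011060 + 0.094080 + 0.066360 + 0.047250 = 0.218750
Restricting to configurations with attitude-control fault present: 0.094080 + 0.047250 = 0.141330.
Hence the posterior is 0.141330/0.218750 ≈ 0.646.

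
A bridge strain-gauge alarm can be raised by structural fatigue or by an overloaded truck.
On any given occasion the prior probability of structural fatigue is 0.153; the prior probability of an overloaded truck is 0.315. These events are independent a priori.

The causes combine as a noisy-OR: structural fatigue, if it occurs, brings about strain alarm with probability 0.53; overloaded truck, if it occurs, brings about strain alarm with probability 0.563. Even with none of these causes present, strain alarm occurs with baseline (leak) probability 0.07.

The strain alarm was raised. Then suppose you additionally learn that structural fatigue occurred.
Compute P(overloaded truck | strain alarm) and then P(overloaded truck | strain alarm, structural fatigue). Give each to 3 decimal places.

Under noisy-OR, P(strain alarm | causes) = 1 − (1−0.07)·∏(1−qᵢ) over the active causes.
Weight on overloaded truck=true, given the evidence: 0.158373 + 0.038989 = 0.197362
The normalizing constant is 0.07·0.847·0.685 + 0.59359·0.847·0.315 + 0.5629·0.153·0.685 + 0.808987·0.153·0.315 = 0.296971
Posterior = 0.197362 / 0.296971 ≈ 0.665

With the extra evidence:
Enumerate both values of overloaded truck and weight by the priors:
  P(strain alarm | structural fatigue) = 0.5629·0.685 + 0.808987·0.315
        = 0.385586 + 0.254831 = 0.640417
Keeping only the overloaded truck-present terms gives 0.254831, so
  P(overloaded truck | strain alarm, structural fatigue) = 0.254831 / 0.640417 ≈ 0.398
The drop from 0.665 to 0.398 is the explaining-away (discounting) effect.

P(overloaded truck | strain alarm) ≈ 0.665; P(overloaded truck | strain alarm, structural fatigue) ≈ 0.398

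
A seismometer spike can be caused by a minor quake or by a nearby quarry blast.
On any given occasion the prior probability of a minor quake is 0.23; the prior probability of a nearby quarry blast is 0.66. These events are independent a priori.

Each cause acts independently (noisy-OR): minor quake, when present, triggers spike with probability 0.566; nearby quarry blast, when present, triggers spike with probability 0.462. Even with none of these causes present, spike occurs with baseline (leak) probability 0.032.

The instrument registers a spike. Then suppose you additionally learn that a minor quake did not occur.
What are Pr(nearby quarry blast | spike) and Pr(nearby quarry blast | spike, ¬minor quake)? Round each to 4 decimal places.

Under noisy-OR, P(spike | causes) = 1 − (1−0.032)·∏(1−qᵢ) over the active causes.
For the numerator, keep only nearby quarry blast=true terms: 0.243538 + 0.117490 = 0.361028
The normalizing constant is 0.032*0.77*0.34 + 0.479216*0.77*0.66 + 0.579888*0.23*0.34 + 0.77398*0.23*0.66 = 0.414753
P(nearby quarry blast | spike) = 0.361028/0.414753 ≈ 0.8705

Now condition on the additional information:
Numerator (weight on configurations with nearby quarry blast): 0.479216*0.66 = 0.316283
Denominator P(spike | ¬minor quake): 0.032*0.34 + 0.479216*0.66 = 0.327163
P(nearby quarry blast | spike, ¬minor quake) = 0.316283/0.327163 ≈ 0.9667
Ruling out minor quake raises the posterior on nearby quarry blast — the flip side of explaining away.

Pr(nearby quarry blast | spike) ≈ 0.8705; Pr(nearby quarry blast | spike, ¬minor quake) ≈ 0.9667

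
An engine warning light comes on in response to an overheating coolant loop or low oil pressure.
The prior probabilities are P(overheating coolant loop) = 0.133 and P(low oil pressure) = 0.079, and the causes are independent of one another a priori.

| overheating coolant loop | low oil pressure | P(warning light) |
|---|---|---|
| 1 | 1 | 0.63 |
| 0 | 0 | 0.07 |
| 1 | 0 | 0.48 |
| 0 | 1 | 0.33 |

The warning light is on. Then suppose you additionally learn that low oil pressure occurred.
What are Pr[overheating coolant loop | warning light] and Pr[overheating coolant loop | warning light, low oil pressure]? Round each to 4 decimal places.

Sum P(warning light|·) weighted by the priors over the 4 (overheating coolant loop, low oil pressure) configurations:
  P(warning light) = 0.07×0.867×0.921 + 0.33×0.867×0.079 + 0.48×0.133×0.921 + 0.63×0.133×0.079
        = 0.055895 + 0.022603 + 0.058797 + 0.006619 = 0.143914
Keeping only the overheating coolant loop-present terms gives 0.065416, so
  P(overheating coolant loop | warning light) = 0.065416 / 0.143914 ≈ 0.4545

With the extra evidence:
P(warning light | low oil pressure) = 0.33·0.867 + 0.63·0.133 = 0.286110 + 0.083790 = 0.369900
Restricting to configurations with overheating coolant loop present: 0.63·0.133 = 0.083790.
So P(overheating coolant loop | warning light, low oil pressure) = 0.083790/0.369900 ≈ 0.2265.
Conditioning on low oil pressure lowers the posterior on overheating coolant loop: the classic explaining-away effect in a common-effect structure.

Pr[overheating coolant loop | warning light] ≈ 0.4545; Pr[overheating coolant loop | warning light, low oil pressure] ≈ 0.2265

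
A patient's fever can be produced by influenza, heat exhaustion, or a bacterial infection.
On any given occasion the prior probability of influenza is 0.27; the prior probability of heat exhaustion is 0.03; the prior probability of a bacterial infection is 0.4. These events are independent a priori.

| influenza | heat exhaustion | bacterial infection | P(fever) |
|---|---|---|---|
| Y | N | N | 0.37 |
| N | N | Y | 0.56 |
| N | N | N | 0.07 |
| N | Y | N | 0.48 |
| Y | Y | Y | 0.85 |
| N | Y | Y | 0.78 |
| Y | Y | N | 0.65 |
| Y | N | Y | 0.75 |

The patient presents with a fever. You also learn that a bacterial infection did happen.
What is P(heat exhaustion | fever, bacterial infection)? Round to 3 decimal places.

P(heat exhaustion | fever, bacterial infection) ≈ 0.039

By total probability over the 4 (influenza, heat exhaustion) configurations:
  P(fever | bacterial infection) = 0.56×0.73×0.97 + 0.78×0.73×0.03 + 0.75×0.27×0.97 + 0.85×0.27×0.03
        = 0.396536 + 0.017082 + 0.196425 + 0.006885 = 0.616928
Configurations with heat exhaustion contribute 0.023967, so
  P(heat exhaustion | fever, bacterial infection) = 0.023967 / 0.616928 ≈ 0.039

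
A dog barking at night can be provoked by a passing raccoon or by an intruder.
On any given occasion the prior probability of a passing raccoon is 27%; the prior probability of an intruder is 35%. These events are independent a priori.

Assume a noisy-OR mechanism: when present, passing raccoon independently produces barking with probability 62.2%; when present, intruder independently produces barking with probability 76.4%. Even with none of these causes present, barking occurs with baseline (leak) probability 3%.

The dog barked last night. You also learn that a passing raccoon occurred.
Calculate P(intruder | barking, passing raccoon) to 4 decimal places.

P(intruder | barking, passing raccoon) ≈ 0.4371

Under noisy-OR, P(barking | causes) = 1 − (1−0.03)·∏(1−qᵢ) over the active causes.
Weight on intruder=true, given the evidence: 0.913468×0.35 = 0.319714
Denominator P(barking | passing raccoon): 0.63334×0.65 + 0.913468×0.35 = 0.731385
P(intruder | barking, passing raccoon) = 0.319714/0.731385 ≈ 0.4371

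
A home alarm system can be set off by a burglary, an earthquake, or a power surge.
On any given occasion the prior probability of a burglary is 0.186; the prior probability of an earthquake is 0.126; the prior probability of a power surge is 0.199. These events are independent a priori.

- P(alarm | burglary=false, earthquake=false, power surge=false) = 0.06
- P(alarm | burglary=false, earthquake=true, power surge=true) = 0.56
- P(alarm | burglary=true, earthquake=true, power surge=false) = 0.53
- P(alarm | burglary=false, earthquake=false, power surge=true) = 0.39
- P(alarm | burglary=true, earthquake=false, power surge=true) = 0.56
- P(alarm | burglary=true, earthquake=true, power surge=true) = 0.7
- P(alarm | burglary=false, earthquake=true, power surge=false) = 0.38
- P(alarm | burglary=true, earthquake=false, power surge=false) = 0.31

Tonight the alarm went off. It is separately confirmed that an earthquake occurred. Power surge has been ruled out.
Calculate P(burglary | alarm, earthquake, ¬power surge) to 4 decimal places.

P(alarm | earthquake, ¬power surge) = 0.38*0.814 + 0.53*0.186 = 0.309320 + 0.098580 = 0.407900
The burglary-present share is 0.53*0.186 = 0.098580.
So P(burglary | alarm, earthquake, ¬power surge) = 0.098580/0.407900 ≈ 0.2417.

P(burglary | alarm, earthquake, ¬power surge) ≈ 0.2417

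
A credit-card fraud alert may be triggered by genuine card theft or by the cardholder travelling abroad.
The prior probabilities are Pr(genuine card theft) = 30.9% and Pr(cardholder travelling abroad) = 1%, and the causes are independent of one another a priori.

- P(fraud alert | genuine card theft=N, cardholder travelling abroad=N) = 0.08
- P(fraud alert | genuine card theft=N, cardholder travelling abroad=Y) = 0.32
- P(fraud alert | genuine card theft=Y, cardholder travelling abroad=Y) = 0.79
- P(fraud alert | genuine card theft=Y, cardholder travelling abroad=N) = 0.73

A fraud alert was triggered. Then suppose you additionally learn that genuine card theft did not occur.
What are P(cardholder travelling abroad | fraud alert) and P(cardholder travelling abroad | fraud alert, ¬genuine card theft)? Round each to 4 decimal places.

Sum P(fraud alert|·) weighted by the priors over the 4 (genuine card theft, cardholder travelling abroad) configurations:
  P(fraud alert) = 0.08*0.691*0.99 + 0.32*0.691*0.01 + 0.73*0.309*0.99 + 0.79*0.309*0.01
        = 0.054727 + 0.002211 + 0.223314 + 0.002441 = 0.282693
Configurations with cardholder travelling abroad contribute 0.004652, so
  P(cardholder travelling abroad | fraud alert) = 0.004652 / 0.282693 ≈ 0.0165

Now also conditioning on genuine card theft≠true:
P(fraud alert | ¬genuine card theft) = 0.08×0.99 + 0.32×0.01 = 0.079200 + 0.003200 = 0.082400
Of this, 0.003200 comes from 0.32×0.01 (the cardholder travelling abroad=true cases).
Hence the posterior is 0.003200/0.082400 ≈ 0.0388.

P(cardholder travelling abroad | fraud alert) ≈ 0.0165; P(cardholder travelling abroad | fraud alert, ¬genuine card theft) ≈ 0.0388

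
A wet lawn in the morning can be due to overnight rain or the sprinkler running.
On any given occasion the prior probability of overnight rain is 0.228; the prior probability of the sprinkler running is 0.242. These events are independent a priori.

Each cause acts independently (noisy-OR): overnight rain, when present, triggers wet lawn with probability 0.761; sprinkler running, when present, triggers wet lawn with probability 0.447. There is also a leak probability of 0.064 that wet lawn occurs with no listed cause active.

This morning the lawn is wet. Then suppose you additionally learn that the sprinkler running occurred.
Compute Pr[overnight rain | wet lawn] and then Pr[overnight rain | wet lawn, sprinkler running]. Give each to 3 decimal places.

Under noisy-OR, P(wet lawn | causes) = 1 − (1−0.064)·∏(1−qᵢ) over the active causes.
P(wet lawn) = 0.064×0.772×0.758 + 0.482392×0.772×0.242 + 0.776296×0.228×0.758 + 0.876292×0.228×0.242 = 0.037451 + 0.090122 + 0.134163 + 0.048350 = 0.310086
Of this, 0.182513 comes from 0.134163 + 0.048350 (the overnight rain=true cases).
P(overnight rain | wet lawn) = 0.182513 / 0.310086 ≈ 0.589

Now also conditioning on sprinkler running=true:
P(wet lawn | sprinkler running) = 0.482392·0.772 + 0.876292·0.228 = 0.372407 + 0.199795 = 0.572202
Of this, 0.199795 comes from 0.876292·0.228 (the overnight rain=true cases).
So P(overnight rain | wet lawn, sprinkler running) = 0.199795/0.572202 ≈ 0.349.
The drop from 0.589 to 0.349 is the explaining-away (discounting) effect.

Pr[overnight rain | wet lawn] ≈ 0.589; Pr[overnight rain | wet lawn, sprinkler running] ≈ 0.349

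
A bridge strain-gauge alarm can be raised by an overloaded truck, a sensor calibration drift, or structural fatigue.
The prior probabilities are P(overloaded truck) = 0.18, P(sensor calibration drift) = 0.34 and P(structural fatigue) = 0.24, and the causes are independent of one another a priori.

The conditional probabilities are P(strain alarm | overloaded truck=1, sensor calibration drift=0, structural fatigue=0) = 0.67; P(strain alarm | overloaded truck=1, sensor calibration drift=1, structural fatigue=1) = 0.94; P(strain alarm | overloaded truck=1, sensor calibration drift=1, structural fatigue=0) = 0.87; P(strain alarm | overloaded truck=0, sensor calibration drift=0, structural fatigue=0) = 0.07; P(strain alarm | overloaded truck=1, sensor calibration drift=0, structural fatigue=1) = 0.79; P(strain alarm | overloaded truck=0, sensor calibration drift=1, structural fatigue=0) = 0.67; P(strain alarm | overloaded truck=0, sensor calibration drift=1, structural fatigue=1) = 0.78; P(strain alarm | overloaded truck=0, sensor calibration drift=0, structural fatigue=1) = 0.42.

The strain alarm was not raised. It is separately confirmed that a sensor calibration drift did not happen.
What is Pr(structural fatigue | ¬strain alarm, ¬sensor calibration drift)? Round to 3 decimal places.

Pr(structural fatigue | ¬strain alarm, ¬sensor calibration drift) ≈ 0.165

Sum P(¬strain alarm|·) weighted by the priors over the 4 (overloaded truck, structural fatigue) configurations:
  P(¬strain alarm | ¬sensor calibration drift) = 0.93*0.82*0.76 + 0.58*0.82*0.24 + 0.33*0.18*0.76 + 0.21*0.18*0.24
        = 0.579576 + 0.114144 + 0.045144 + 0.009072 = 0.747936
Configurations with structural fatigue contribute 0.123216, so
  P(structural fatigue | ¬strain alarm, ¬sensor calibration drift) = 0.123216 / 0.747936 ≈ 0.165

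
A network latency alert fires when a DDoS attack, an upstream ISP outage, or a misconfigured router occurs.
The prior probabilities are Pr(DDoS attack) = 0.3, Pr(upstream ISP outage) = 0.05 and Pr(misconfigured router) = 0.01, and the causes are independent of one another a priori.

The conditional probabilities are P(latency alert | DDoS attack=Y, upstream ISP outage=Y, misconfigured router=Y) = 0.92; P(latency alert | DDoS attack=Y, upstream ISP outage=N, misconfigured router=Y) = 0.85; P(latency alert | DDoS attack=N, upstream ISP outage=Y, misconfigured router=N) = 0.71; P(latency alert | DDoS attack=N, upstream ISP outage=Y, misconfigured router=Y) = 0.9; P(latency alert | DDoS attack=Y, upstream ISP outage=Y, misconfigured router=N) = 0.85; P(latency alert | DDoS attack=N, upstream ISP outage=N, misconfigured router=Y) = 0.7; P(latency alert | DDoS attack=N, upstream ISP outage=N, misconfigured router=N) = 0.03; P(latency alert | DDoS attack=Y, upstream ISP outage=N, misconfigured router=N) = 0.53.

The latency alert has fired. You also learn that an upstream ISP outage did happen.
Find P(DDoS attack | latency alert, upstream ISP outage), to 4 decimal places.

P(DDoS attack | latency alert, upstream ISP outage) ≈ 0.3387

Sum P(latency alert|·) weighted by the priors over the 4 (DDoS attack, misconfigured router) configurations:
  P(latency alert | upstream ISP outage) = 0.71*0.7*0.99 + 0.9*0.7*0.01 + 0.85*0.3*0.99 + 0.92*0.3*0.01
        = 0.492030 + 0.006300 + 0.252450 + 0.002760 = 0.753540
The terms with DDoS attack present sum to 0.255210, so
  P(DDoS attack | latency alert, upstream ISP outage) = 0.255210 / 0.753540 ≈ 0.3387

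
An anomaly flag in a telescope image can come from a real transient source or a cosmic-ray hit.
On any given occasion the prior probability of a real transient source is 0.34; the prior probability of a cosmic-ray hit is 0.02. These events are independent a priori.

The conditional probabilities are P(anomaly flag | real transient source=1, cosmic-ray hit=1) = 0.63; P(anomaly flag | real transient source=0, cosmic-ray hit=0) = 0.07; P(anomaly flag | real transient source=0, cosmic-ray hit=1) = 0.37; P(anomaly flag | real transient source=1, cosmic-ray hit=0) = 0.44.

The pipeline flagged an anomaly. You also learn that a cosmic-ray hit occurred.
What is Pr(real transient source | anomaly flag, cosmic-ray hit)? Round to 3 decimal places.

Pr(real transient source | anomaly flag, cosmic-ray hit) ≈ 0.467

Numerator (weight on configurations with real transient source): 0.63*0.34 = 0.214200
The normalizing constant is 0.37*0.66 + 0.63*0.34 = 0.458400
Posterior = 0.214200 / 0.458400 ≈ 0.467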